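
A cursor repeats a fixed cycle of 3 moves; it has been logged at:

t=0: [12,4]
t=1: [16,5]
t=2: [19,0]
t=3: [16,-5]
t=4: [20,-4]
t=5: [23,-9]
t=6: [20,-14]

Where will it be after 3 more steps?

[24,-23]

The moves between consecutive positions are [+4,+1], [+3,-5], [-3,-5], [+4,+1], [+3,-5], [-3,-5]; they repeat the 3-cycle [[+4,+1], [+3,-5], [-3,-5]].
step 7: apply [+4,+1] → [24,-13]
step 8: apply [+3,-5] → [27,-18]
step 9: apply [-3,-5] → [24,-23]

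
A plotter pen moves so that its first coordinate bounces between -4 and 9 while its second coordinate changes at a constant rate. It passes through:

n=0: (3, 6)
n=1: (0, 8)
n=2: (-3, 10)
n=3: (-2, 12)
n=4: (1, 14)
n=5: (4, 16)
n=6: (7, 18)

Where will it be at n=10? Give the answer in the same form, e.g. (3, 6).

The first coordinate travels 3 per step and bounces off the walls at -4 and 9.
  step 7: 7 → 8
  step 8: 8 → 5
  step 9: 5 → 2
  step 10: 2 → -1
The second coordinate changes by +2 each step: at step 10 it is 26.

(-1, 26)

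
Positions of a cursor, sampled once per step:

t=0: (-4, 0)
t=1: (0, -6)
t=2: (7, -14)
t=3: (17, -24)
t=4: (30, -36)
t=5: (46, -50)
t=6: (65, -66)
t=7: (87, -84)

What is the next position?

(112, -104)

First differences are (+4, -6), (+7, -8), (+10, -10), (+13, -12), (+16, -14), (+19, -16), (+22, -18); their common second difference is (+3, -2) (constant acceleration).
step 8: (87, -84) + (+25, -20) → (112, -104)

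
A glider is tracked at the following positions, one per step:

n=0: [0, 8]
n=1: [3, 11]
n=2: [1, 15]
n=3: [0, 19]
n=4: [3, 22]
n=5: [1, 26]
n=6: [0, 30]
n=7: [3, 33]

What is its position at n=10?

Step-to-step displacements: [+3, +3], [-2, +4], [-1, +4], [+3, +3], [-2, +4], [-1, +4], [+3, +3] — a repeating cycle of length 3.
step 8: apply [-2, +4] → [1, 37]
step 9: apply [-1, +4] → [0, 41]
step 10: apply [+3, +3] → [3, 44]

[3, 44]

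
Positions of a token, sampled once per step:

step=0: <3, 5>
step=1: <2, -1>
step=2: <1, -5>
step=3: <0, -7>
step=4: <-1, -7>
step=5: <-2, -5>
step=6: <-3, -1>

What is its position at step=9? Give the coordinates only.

Successive displacements: <-1, -6>, <-1, -4>, <-1, -2>, <-1, +0>, <-1, +2>, <-1, +4> — each changes by <+0, +2>.
step 7: <-3, -1> + <-1, +6> → <-4, 5>
step 8: <-4, 5> + <-1, +8> → <-5, 13>
step 9: <-5, 13> + <-1, +10> → <-6, 23>

<-6, 23>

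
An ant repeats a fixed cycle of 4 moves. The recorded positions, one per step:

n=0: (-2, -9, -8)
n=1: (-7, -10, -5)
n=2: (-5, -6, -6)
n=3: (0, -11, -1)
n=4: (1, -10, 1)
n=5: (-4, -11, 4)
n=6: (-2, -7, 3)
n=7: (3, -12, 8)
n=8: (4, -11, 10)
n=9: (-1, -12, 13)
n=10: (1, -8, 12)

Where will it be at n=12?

(7, -12, 19)

The moves between consecutive positions are (-5, -1, +3), (+2, +4, -1), (+5, -5, +5), (+1, +1, +2), (-5, -1, +3), (+2, +4, -1), (+5, -5, +5), (+1, +1, +2), (-5, -1, +3), (+2, +4, -1); they repeat the 4-cycle [(-5, -1, +3), (+2, +4, -1), (+5, -5, +5), (+1, +1, +2)].
step 11: apply (+5, -5, +5) → (6, -13, 17)
step 12: apply (+1, +1, +2) → (7, -12, 19)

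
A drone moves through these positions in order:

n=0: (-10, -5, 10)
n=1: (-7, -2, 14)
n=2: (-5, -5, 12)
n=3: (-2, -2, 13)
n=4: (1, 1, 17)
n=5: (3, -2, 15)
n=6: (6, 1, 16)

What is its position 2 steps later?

Differencing gives (+3, +3, +4), (+2, -3, -2), (+3, +3, +1), (+3, +3, +4), (+2, -3, -2), (+3, +3, +1). This is the pattern (+3, +3, +4), (+2, -3, -2), (+3, +3, +1) repeated.
step 7: apply (+3, +3, +4) → (9, 4, 20)
step 8: apply (+2, -3, -2) → (11, 1, 18)

(11, 1, 18)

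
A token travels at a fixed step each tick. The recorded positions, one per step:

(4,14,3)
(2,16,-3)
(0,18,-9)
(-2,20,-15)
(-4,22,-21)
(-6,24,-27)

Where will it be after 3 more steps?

(-12,30,-45)

The position changes by (-2,+2,-6) every step.
step 6: (-6,24,-27) + (-2,+2,-6) → (-8,26,-33)
step 7: (-8,26,-33) + (-2,+2,-6) → (-10,28,-39)
step 8: (-10,28,-39) + (-2,+2,-6) → (-12,30,-45)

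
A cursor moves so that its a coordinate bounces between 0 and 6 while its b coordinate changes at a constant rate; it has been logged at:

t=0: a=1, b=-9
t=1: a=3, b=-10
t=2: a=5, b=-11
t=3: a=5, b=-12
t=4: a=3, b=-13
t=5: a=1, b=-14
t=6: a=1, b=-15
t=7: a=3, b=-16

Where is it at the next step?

The a coordinate travels 2 per step and bounces off the walls at 0 and 6.
  step 8: 3 → 5
The b coordinate changes by -1 each step: at step 8 it is -17.

a=5, b=-17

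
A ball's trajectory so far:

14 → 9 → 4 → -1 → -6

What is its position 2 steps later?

Each step adds -5 to the position.
step 5: -6 − 5 → -11
step 6: -11 − 5 → -16

-16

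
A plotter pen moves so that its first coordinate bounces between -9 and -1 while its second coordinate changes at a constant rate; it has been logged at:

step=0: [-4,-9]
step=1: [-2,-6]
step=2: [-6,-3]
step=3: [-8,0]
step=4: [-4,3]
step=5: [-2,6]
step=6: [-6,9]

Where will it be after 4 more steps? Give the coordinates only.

The first coordinate travels 4 per step and bounces off the walls at -9 and -1.
  step 7: -6 → -8
  step 8: -8 → -4
  step 9: -4 → -2
  step 10: -2 → -6
The second coordinate changes by +3 each step: at step 10 it is 21.

[-6,21]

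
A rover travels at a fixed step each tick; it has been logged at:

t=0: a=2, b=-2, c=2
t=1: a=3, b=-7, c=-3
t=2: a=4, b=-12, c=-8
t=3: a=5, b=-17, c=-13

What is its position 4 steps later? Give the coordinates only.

Constant displacement of (+1,-5,-5) per step.
step 4: a=5, b=-17, c=-13 + (+1,-5,-5) → a=6, b=-22, c=-18
step 5: a=6, b=-22, c=-18 + (+1,-5,-5) → a=7, b=-27, c=-23
step 6: a=7, b=-27, c=-23 + (+1,-5,-5) → a=8, b=-32, c=-28
step 7: a=8, b=-32, c=-28 + (+1,-5,-5) → a=9, b=-37, c=-33

a=9, b=-37, c=-33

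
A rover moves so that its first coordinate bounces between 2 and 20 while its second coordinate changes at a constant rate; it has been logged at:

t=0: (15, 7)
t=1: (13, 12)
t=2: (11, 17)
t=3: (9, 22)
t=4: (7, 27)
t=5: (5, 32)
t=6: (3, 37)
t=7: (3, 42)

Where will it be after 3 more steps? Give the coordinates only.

The first coordinate travels 2 per step and bounces off the walls at 2 and 20.
  step 8: 3 → 5
  step 9: 5 → 7
  step 10: 7 → 9
The second coordinate changes by +5 each step: at step 10 it is 57.

(9, 57)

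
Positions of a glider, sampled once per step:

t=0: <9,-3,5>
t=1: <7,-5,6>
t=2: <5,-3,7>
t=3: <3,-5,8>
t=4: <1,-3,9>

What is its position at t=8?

The first coordinate changes by -2 each step, so at step 8 it is 9 + 8·(-2) = -7.
The second coordinate repeats the cycle [-3, -5] with period 2; step 8 mod 2 = 0, giving -3.
The third coordinate changes by +1 each step, so at step 8 it is 5 + 8·(1) = 13.

<-7,-3,13>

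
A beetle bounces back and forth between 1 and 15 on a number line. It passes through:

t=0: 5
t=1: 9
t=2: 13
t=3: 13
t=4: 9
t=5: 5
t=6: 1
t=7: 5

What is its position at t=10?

The value travels 4 per step and bounces off the walls at 1 and 15.
  step 8: 5 → 9
  step 9: 9 → 13
  step 10: 13 → 13

13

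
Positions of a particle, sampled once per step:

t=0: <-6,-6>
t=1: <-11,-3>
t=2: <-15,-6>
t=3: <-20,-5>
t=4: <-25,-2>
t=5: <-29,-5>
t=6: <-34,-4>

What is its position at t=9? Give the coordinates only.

<-48,-3>

The moves between consecutive positions are <-5,+3>, <-4,-3>, <-5,+1>, <-5,+3>, <-4,-3>, <-5,+1>; they repeat the 3-cycle [<-5,+3>, <-4,-3>, <-5,+1>].
step 7: apply <-5,+3> → <-39,-1>
step 8: apply <-4,-3> → <-43,-4>
step 9: apply <-5,+1> → <-48,-3>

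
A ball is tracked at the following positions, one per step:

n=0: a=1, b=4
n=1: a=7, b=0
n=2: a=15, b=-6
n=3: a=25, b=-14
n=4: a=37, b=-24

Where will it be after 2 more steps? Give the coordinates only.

a=67, b=-50

Taking differences between consecutive positions: (+6, -4), (+8, -6), (+10, -8), (+12, -10). These grow by (+2, -2) each step.
step 5: a=37, b=-24 + (+14, -12) → a=51, b=-36
step 6: a=51, b=-36 + (+16, -14) → a=67, b=-50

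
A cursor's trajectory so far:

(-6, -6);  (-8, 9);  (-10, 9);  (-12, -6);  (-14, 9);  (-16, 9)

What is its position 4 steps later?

(-24, -6)

First: linear, -2 per step → -24 at step 9.
Second: cycles through -6, 9, 9 every 3 steps. Step 9 lands at position 0 of the cycle → -6.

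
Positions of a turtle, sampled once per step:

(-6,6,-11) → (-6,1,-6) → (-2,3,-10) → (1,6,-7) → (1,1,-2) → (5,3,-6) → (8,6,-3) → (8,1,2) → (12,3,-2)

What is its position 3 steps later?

Differencing gives (+0,-5,+5), (+4,+2,-4), (+3,+3,+3), (+0,-5,+5), (+4,+2,-4), (+3,+3,+3), (+0,-5,+5), (+4,+2,-4). This is the pattern (+0,-5,+5), (+4,+2,-4), (+3,+3,+3) repeated.
step 9: apply (+3,+3,+3) → (15,6,1)
step 10: apply (+0,-5,+5) → (15,1,6)
step 11: apply (+4,+2,-4) → (19,3,2)

(19,3,2)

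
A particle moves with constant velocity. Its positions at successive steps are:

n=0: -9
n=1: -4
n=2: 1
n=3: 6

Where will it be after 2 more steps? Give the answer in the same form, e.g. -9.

Constant displacement of +5 per step.
step 4: 6 + 5 → 11
step 5: 11 + 5 → 16

16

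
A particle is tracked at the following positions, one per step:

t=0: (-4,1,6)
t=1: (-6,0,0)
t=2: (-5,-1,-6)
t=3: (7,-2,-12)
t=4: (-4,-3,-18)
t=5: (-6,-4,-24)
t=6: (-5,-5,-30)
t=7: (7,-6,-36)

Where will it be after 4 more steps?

(7,-10,-60)

The first coordinate repeats the cycle [-4, -6, -5, 7] with period 4; step 11 mod 4 = 3, giving 7.
The second coordinate changes by -1 each step, so at step 11 it is 1 + 11·(-1) = -10.
The third coordinate changes by -6 each step, so at step 11 it is 6 + 11·(-6) = -60.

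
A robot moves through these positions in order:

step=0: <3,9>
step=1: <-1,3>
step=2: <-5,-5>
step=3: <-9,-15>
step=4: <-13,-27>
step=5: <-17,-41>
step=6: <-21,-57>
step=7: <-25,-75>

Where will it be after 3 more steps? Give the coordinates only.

<-37,-141>

Successive displacements: <-4,-6>, <-4,-8>, <-4,-10>, <-4,-12>, <-4,-14>, <-4,-16>, <-4,-18> — each changes by <+0,-2>.
step 8: <-25,-75> + <-4,-20> → <-29,-95>
step 9: <-29,-95> + <-4,-22> → <-33,-117>
step 10: <-33,-117> + <-4,-24> → <-37,-141>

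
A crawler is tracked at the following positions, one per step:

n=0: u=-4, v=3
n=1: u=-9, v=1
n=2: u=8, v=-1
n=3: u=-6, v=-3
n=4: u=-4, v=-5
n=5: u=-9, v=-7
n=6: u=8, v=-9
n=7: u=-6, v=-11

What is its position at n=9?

u=-9, v=-15

The u coordinate repeats the cycle [-4, -9, 8, -6] with period 4; step 9 mod 4 = 1, giving -9.
The v coordinate changes by -2 each step, so at step 9 it is 3 + 9·(-2) = -15.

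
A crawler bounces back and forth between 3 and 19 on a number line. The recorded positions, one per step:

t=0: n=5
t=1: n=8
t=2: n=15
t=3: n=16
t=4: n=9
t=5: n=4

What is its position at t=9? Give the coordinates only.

n=6

The value reflects between 3 and 19, moving 7 per step.
  step 6: 4 → 11
  step 7: 11 → 18
  step 8: 18 → 13
  step 9: 13 → 6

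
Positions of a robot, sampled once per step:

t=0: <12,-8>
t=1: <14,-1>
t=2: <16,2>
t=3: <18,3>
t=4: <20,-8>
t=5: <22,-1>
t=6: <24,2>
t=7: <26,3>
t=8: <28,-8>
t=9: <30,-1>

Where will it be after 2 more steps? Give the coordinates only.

First: linear, +2 per step → 34 at step 11.
Second: cycles through -8, -1, 2, 3 every 4 steps. Step 11 lands at position 3 of the cycle → 3.

<34,3>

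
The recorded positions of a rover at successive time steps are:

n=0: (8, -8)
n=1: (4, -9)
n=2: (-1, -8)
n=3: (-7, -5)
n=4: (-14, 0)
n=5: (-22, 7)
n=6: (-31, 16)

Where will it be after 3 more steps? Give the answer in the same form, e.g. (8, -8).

Successive displacements: (-4, -1), (-5, +1), (-6, +3), (-7, +5), (-8, +7), (-9, +9) — each changes by (-1, +2).
step 7: (-31, 16) + (-10, +11) → (-41, 27)
step 8: (-41, 27) + (-11, +13) → (-52, 40)
step 9: (-52, 40) + (-12, +15) → (-64, 55)

(-64, 55)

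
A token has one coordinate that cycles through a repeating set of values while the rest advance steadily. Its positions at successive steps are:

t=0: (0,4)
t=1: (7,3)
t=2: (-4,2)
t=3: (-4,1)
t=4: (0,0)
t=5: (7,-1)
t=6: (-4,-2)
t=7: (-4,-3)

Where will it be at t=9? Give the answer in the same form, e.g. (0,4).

(7,-5)

First: cycles through 0, 7, -4, -4 every 4 steps. Step 9 lands at position 1 of the cycle → 7.
Second: linear, -1 per step → -5 at step 9.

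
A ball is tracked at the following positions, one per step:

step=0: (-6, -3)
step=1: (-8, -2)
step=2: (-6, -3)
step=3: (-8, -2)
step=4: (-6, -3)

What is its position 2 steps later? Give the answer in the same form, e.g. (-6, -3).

(-6, -3)

Step-to-step displacements: (-2, +1), (+2, -1), (-2, +1), (+2, -1); each is -1× the previous.
step 5: (-6, -3) + (-2, +1) → (-8, -2)
step 6: (-8, -2) + (+2, -1) → (-6, -3)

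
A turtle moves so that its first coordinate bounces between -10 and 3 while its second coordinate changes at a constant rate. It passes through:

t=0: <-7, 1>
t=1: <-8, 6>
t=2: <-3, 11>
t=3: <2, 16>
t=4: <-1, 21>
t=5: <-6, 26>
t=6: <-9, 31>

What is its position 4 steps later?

The first coordinate reflects between -10 and 3, moving 5 per step.
  step 7: -9 → -4
  step 8: -4 → 1
  step 9: 1 → 0
  step 10: 0 → -5
The second coordinate changes by +5 each step: at step 10 it is 51.

<-5, 51>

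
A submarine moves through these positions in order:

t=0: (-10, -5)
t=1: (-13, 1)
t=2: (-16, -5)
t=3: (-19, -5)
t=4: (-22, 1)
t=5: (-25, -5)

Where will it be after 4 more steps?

First: linear, -3 per step → -37 at step 9.
Second: cycles through -5, 1, -5 every 3 steps. Step 9 lands at position 0 of the cycle → -5.

(-37, -5)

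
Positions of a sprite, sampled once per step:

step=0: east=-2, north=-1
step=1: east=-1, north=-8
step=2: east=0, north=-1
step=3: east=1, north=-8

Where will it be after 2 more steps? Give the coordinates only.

East: linear, +1 per step → 3 at step 5.
North: cycles through -1, -8 every 2 steps. Step 5 lands at position 1 of the cycle → -8.

east=3, north=-8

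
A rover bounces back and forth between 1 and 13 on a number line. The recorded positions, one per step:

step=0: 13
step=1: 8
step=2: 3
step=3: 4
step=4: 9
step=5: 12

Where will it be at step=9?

The value reflects between 1 and 13, moving 5 per step.
  step 6: 12 → 7
  step 7: 7 → 2
  step 8: 2 → 5
  step 9: 5 → 10

10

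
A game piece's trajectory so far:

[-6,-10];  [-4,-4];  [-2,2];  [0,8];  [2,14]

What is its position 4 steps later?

[10,38]

Each step adds [+2,+6] to the position.
step 5: [2,14] + [+2,+6] → [4,20]
step 6: [4,20] + [+2,+6] → [6,26]
step 7: [6,26] + [+2,+6] → [8,32]
step 8: [8,32] + [+2,+6] → [10,38]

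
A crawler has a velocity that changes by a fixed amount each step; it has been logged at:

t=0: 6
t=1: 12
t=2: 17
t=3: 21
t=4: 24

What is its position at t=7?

First differences are +6, +5, +4, +3; their common second difference is -1 (constant acceleration).
step 5: 24 + 2 → 26
step 6: 26 + 1 → 27
step 7: 27 + 0 → 27

27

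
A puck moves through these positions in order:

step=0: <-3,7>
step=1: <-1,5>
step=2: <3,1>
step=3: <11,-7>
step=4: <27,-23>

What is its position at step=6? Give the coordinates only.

<123,-119>

The jumps are <+2,-2>, <+4,-4>, <+8,-8>, <+16,-16> — a geometric progression with ratio 2.
step 5: <27,-23> + <+32,-32> → <59,-55>
step 6: <59,-55> + <+64,-64> → <123,-119>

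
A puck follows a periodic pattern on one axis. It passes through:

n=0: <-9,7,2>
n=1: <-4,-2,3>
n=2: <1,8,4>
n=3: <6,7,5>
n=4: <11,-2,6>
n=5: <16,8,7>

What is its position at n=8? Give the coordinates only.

<31,8,10>

The first coordinate changes by +5 each step, so at step 8 it is -9 + 8·(5) = 31.
The second coordinate repeats the cycle [7, -2, 8] with period 3; step 8 mod 3 = 2, giving 8.
The third coordinate changes by +1 each step, so at step 8 it is 2 + 8·(1) = 10.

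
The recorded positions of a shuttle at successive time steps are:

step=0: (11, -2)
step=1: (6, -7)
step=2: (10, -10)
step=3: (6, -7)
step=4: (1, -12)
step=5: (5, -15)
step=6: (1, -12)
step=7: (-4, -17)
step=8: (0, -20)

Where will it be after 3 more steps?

(-5, -25)

Step-to-step displacements: (-5, -5), (+4, -3), (-4, +3), (-5, -5), (+4, -3), (-4, +3), (-5, -5), (+4, -3) — a repeating cycle of length 3.
step 9: apply (-4, +3) → (-4, -17)
step 10: apply (-5, -5) → (-9, -22)
step 11: apply (+4, -3) → (-5, -25)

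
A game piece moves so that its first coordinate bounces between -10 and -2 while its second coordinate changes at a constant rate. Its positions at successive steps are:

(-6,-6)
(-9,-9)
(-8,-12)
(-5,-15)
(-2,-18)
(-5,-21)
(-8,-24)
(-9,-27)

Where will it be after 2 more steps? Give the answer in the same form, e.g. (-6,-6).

(-3,-33)

The first coordinate reflects between -10 and -2, moving 3 per step.
  step 8: -9 → -6
  step 9: -6 → -3
The second coordinate changes by -3 each step: at step 9 it is -33.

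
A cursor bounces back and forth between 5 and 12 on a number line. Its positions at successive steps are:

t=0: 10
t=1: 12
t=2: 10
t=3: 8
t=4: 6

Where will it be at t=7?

The value reflects between 5 and 12, moving 2 per step.
  step 5: 6 → 6
  step 6: 6 → 8
  step 7: 8 → 10

10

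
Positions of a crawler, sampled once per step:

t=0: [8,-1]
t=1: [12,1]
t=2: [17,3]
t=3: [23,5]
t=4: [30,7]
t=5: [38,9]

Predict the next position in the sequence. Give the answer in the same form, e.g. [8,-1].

First differences are [+4,+2], [+5,+2], [+6,+2], [+7,+2], [+8,+2]; their common second difference is [+1,+0] (constant acceleration).
step 6: [38,9] + [+9,+2] → [47,11]

[47,11]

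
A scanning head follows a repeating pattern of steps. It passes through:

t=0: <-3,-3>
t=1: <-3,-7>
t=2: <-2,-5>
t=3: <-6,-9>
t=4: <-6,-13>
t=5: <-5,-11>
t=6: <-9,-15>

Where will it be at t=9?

Differencing gives <+0,-4>, <+1,+2>, <-4,-4>, <+0,-4>, <+1,+2>, <-4,-4>. This is the pattern <+0,-4>, <+1,+2>, <-4,-4> repeated.
step 7: apply <+0,-4> → <-9,-19>
step 8: apply <+1,+2> → <-8,-17>
step 9: apply <-4,-4> → <-12,-21>

<-12,-21>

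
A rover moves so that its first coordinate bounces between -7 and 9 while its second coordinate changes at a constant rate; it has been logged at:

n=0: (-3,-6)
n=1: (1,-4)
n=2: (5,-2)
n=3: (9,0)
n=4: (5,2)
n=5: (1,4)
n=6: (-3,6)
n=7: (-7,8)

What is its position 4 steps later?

The first coordinate reflects between -7 and 9, moving 4 per step.
  step 8: -7 → -3
  step 9: -3 → 1
  step 10: 1 → 5
  step 11: 5 → 9
The second coordinate changes by +2 each step: at step 11 it is 16.

(9,16)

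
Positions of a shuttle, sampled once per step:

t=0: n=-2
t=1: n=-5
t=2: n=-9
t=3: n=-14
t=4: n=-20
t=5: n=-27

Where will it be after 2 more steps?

Taking differences between consecutive positions: -3, -4, -5, -6, -7. These grow by -1 each step.
step 6: -27 − 8 → n=-35
step 7: -35 − 9 → n=-44

n=-44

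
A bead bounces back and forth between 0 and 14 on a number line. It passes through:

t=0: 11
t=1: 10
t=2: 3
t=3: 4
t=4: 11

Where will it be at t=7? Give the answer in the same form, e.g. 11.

4

The value reflects between 0 and 14, moving 7 per step.
  step 5: 11 → 10
  step 6: 10 → 3
  step 7: 3 → 4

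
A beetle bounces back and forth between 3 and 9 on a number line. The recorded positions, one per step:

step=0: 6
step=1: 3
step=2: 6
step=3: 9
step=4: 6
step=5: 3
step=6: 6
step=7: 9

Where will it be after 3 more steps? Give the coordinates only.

The value reflects between 3 and 9, moving 3 per step.
  step 8: 9 → 6
  step 9: 6 → 3
  step 10: 3 → 6

6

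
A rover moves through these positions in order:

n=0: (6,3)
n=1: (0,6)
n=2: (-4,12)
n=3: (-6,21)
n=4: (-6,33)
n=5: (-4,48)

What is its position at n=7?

Successive displacements: (-6,+3), (-4,+6), (-2,+9), (+0,+12), (+2,+15) — each changes by (+2,+3).
step 6: (-4,48) + (+4,+18) → (0,66)
step 7: (0,66) + (+6,+21) → (6,87)

(6,87)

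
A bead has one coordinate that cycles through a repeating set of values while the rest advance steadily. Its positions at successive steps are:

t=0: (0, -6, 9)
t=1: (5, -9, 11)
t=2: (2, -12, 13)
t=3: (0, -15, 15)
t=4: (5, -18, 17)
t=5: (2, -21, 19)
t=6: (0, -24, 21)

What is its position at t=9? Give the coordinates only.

The first coordinate repeats the cycle [0, 5, 2] with period 3; step 9 mod 3 = 0, giving 0.
The second coordinate changes by -3 each step, so at step 9 it is -6 + 9·(-3) = -33.
The third coordinate changes by +2 each step, so at step 9 it is 9 + 9·(2) = 27.

(0, -33, 27)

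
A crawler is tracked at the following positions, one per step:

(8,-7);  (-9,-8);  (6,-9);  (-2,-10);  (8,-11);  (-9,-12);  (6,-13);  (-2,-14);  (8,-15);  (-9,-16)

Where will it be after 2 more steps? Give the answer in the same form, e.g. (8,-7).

The first coordinate repeats the cycle [8, -9, 6, -2] with period 4; step 11 mod 4 = 3, giving -2.
The second coordinate changes by -1 each step, so at step 11 it is -7 + 11·(-1) = -18.

(-2,-18)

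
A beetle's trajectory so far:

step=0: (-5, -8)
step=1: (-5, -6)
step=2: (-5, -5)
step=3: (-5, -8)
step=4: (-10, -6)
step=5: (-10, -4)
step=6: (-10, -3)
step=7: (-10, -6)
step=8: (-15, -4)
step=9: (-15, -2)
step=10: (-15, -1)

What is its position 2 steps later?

(-20, -2)

Step-to-step displacements: (+0, +2), (+0, +1), (+0, -3), (-5, +2), (+0, +2), (+0, +1), (+0, -3), (-5, +2), (+0, +2), (+0, +1) — a repeating cycle of length 4.
step 11: apply (+0, -3) → (-15, -4)
step 12: apply (-5, +2) → (-20, -2)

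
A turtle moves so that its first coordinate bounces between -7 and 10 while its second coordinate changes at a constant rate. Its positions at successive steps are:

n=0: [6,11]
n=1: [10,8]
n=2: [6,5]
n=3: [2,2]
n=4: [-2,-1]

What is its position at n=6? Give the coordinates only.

[-4,-7]

The first coordinate reflects between -7 and 10, moving 4 per step.
  step 5: -2 → -6
  step 6: -6 → -4
The second coordinate changes by -3 each step: at step 6 it is -7.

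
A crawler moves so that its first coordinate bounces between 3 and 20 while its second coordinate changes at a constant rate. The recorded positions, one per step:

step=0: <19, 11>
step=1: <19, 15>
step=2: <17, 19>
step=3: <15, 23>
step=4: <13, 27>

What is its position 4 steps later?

<5, 43>

The first coordinate travels 2 per step and bounces off the walls at 3 and 20.
  step 5: 13 → 11
  step 6: 11 → 9
  step 7: 9 → 7
  step 8: 7 → 5
The second coordinate changes by +4 each step: at step 8 it is 43.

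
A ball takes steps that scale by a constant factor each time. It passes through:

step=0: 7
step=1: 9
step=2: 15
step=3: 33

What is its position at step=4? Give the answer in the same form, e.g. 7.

Consecutive displacements +2, +6, +18 scale by a factor of 3 each step.
step 4: 33 + 54 → 87

87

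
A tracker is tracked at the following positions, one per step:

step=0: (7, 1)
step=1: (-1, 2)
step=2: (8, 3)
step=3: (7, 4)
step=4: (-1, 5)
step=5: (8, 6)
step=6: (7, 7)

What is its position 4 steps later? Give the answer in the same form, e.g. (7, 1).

(-1, 11)

First: cycles through 7, -1, 8 every 3 steps. Step 10 lands at position 1 of the cycle → -1.
Second: linear, +1 per step → 11 at step 10.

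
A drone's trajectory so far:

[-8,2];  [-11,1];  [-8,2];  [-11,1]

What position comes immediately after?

The jumps are [-3,-1], [+3,+1], [-3,-1] — a geometric progression with ratio -1.
step 4: [-11,1] + [+3,+1] → [-8,2]

[-8,2]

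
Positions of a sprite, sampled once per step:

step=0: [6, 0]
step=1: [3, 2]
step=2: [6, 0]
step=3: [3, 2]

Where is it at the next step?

The jumps are [-3, +2], [+3, -2], [-3, +2] — a geometric progression with ratio -1.
step 4: [3, 2] + [+3, -2] → [6, 0]

[6, 0]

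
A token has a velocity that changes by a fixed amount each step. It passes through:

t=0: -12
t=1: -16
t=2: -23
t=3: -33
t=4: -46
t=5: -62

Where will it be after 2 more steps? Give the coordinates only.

Successive displacements: -4, -7, -10, -13, -16 — each changes by -3.
step 6: -62 − 19 → -81
step 7: -81 − 22 → -103

-103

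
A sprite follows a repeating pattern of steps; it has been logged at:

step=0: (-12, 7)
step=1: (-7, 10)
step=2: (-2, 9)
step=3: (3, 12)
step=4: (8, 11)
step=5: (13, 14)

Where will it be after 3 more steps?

(28, 15)

Differencing gives (+5, +3), (+5, -1), (+5, +3), (+5, -1), (+5, +3). This is the pattern (+5, +3), (+5, -1) repeated.
step 6: apply (+5, -1) → (18, 13)
step 7: apply (+5, +3) → (23, 16)
step 8: apply (+5, -1) → (28, 15)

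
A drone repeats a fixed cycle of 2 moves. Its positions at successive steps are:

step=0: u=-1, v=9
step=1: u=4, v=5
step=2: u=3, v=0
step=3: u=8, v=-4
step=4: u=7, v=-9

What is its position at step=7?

The moves between consecutive positions are (+5, -4), (-1, -5), (+5, -4), (-1, -5); they repeat the 2-cycle [(+5, -4), (-1, -5)].
step 5: apply (+5, -4) → u=12, v=-13
step 6: apply (-1, -5) → u=11, v=-18
step 7: apply (+5, -4) → u=16, v=-22

u=16, v=-22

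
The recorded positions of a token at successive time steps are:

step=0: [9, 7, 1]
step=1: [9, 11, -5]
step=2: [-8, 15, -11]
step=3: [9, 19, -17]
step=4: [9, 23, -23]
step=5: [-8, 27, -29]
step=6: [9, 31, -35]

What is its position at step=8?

The first coordinate repeats the cycle [9, 9, -8] with period 3; step 8 mod 3 = 2, giving -8.
The second coordinate changes by +4 each step, so at step 8 it is 7 + 8·(4) = 39.
The third coordinate changes by -6 each step, so at step 8 it is 1 + 8·(-6) = -47.

[-8, 39, -47]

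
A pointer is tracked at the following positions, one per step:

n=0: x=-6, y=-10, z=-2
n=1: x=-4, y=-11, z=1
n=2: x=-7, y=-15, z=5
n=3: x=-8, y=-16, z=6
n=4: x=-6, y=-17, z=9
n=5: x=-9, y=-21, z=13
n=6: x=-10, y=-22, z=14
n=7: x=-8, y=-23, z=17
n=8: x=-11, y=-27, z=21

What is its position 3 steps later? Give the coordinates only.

Step-to-step displacements: (+2, -1, +3), (-3, -4, +4), (-1, -1, +1), (+2, -1, +3), (-3, -4, +4), (-1, -1, +1), (+2, -1, +3), (-3, -4, +4) — a repeating cycle of length 3.
step 9: apply (-1, -1, +1) → x=-12, y=-28, z=22
step 10: apply (+2, -1, +3) → x=-10, y=-29, z=25
step 11: apply (-3, -4, +4) → x=-13, y=-33, z=29

x=-13, y=-33, z=29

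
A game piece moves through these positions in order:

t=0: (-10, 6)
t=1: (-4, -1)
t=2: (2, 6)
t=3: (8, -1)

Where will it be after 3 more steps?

First: linear, +6 per step → 26 at step 6.
Second: cycles through 6, -1 every 2 steps. Step 6 lands at position 0 of the cycle → 6.

(26, 6)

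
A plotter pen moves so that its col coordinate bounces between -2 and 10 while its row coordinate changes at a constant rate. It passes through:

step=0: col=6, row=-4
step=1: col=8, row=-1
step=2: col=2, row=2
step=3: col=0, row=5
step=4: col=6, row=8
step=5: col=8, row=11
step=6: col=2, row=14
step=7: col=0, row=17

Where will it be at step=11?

col=0, row=29

The col coordinate reflects between -2 and 10, moving 6 per step.
  step 8: 0 → 6
  step 9: 6 → 8
  step 10: 8 → 2
  step 11: 2 → 0
The row coordinate changes by +3 each step: at step 11 it is 29.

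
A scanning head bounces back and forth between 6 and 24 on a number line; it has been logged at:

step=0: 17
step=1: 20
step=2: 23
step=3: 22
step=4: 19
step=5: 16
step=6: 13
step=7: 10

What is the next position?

The value travels 3 per step and bounces off the walls at 6 and 24.
  step 8: 10 → 7

7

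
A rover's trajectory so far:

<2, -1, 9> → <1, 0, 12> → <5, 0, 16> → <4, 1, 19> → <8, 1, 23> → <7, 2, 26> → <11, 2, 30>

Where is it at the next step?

The moves between consecutive positions are <-1, +1, +3>, <+4, +0, +4>, <-1, +1, +3>, <+4, +0, +4>, <-1, +1, +3>, <+4, +0, +4>; they repeat the 2-cycle [<-1, +1, +3>, <+4, +0, +4>].
step 7: apply <-1, +1, +3> → <10, 3, 33>

<10, 3, 33>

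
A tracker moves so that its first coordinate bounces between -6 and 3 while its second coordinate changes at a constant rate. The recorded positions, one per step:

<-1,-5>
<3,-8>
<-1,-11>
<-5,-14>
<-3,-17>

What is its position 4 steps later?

<-5,-29>

The first coordinate travels 4 per step and bounces off the walls at -6 and 3.
  step 5: -3 → 1
  step 6: 1 → 1
  step 7: 1 → -3
  step 8: -3 → -5
The second coordinate changes by -3 each step: at step 8 it is -29.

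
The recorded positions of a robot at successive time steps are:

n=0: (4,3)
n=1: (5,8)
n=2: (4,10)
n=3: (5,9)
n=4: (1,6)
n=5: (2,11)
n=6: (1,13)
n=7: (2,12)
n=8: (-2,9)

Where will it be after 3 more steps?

(-1,15)

Differencing gives (+1,+5), (-1,+2), (+1,-1), (-4,-3), (+1,+5), (-1,+2), (+1,-1), (-4,-3). This is the pattern (+1,+5), (-1,+2), (+1,-1), (-4,-3) repeated.
step 9: apply (+1,+5) → (-1,14)
step 10: apply (-1,+2) → (-2,16)
step 11: apply (+1,-1) → (-1,15)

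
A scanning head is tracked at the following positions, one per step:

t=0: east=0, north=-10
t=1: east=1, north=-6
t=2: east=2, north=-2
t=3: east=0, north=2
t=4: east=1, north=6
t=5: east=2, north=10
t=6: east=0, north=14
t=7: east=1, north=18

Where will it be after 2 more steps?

The east coordinate repeats the cycle [0, 1, 2] with period 3; step 9 mod 3 = 0, giving 0.
The north coordinate changes by +4 each step, so at step 9 it is -10 + 9·(4) = 26.

east=0, north=26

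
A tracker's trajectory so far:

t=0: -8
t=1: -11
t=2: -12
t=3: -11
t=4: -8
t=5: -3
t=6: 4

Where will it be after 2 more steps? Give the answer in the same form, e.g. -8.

Successive displacements: -3, -1, +1, +3, +5, +7 — each changes by +2.
step 7: 4 + 9 → 13
step 8: 13 + 11 → 24

24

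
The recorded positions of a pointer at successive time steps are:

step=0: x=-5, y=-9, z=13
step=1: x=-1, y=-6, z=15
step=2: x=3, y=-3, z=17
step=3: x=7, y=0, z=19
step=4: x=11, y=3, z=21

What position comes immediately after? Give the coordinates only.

Constant displacement of (+4, +3, +2) per step.
step 5: x=11, y=3, z=21 + (+4, +3, +2) → x=15, y=6, z=23

x=15, y=6, z=23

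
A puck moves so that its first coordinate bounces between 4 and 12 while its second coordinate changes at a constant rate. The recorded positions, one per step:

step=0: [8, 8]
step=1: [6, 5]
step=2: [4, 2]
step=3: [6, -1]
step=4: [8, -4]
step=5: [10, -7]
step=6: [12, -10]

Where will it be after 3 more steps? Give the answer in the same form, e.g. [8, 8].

[6, -19]

The first coordinate reflects between 4 and 12, moving 2 per step.
  step 7: 12 → 10
  step 8: 10 → 8
  step 9: 8 → 6
The second coordinate changes by -3 each step: at step 9 it is -19.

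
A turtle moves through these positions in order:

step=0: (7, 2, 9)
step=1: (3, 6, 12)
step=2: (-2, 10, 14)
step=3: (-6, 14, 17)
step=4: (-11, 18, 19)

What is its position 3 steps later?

Step-to-step displacements: (-4, +4, +3), (-5, +4, +2), (-4, +4, +3), (-5, +4, +2) — a repeating cycle of length 2.
step 5: apply (-4, +4, +3) → (-15, 22, 22)
step 6: apply (-5, +4, +2) → (-20, 26, 24)
step 7: apply (-4, +4, +3) → (-24, 30, 27)

(-24, 30, 27)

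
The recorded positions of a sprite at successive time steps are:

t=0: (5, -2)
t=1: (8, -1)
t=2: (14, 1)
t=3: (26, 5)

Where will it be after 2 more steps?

(98, 29)

The jumps are (+3, +1), (+6, +2), (+12, +4) — a geometric progression with ratio 2.
step 4: (26, 5) + (+24, +8) → (50, 13)
step 5: (50, 13) + (+48, +16) → (98, 29)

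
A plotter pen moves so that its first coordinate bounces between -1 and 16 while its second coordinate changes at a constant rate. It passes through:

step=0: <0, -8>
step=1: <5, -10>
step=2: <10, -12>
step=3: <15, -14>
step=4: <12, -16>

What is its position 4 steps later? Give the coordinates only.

The first coordinate travels 5 per step and bounces off the walls at -1 and 16.
  step 5: 12 → 7
  step 6: 7 → 2
  step 7: 2 → 1
  step 8: 1 → 6
The second coordinate changes by -2 each step: at step 8 it is -24.

<6, -24>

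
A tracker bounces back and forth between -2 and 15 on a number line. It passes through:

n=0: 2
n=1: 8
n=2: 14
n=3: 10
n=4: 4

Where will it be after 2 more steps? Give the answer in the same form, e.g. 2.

4

The value reflects between -2 and 15, moving 6 per step.
  step 5: 4 → -2
  step 6: -2 → 4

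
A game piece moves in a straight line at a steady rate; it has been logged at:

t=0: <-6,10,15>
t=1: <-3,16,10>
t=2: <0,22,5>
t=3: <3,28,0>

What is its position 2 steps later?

<9,40,-10>

The position changes by <+3,+6,-5> every step.
step 4: <3,28,0> + <+3,+6,-5> → <6,34,-5>
step 5: <6,34,-5> + <+3,+6,-5> → <9,40,-10>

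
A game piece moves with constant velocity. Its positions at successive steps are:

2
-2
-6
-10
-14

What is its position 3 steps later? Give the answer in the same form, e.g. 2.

-26

The position changes by -4 every step.
step 5: -14 − 4 → -18
step 6: -18 − 4 → -22
step 7: -22 − 4 → -26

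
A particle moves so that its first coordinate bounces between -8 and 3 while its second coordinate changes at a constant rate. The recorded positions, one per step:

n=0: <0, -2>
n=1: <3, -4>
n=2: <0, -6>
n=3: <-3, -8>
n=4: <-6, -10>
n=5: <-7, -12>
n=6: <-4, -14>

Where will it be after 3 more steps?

<1, -20>

The first coordinate travels 3 per step and bounces off the walls at -8 and 3.
  step 7: -4 → -1
  step 8: -1 → 2
  step 9: 2 → 1
The second coordinate changes by -2 each step: at step 9 it is -20.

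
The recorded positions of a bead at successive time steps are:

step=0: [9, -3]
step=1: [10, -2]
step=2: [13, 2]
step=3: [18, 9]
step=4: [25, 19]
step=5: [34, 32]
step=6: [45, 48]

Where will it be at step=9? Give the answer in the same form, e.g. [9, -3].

[90, 114]

Taking differences between consecutive positions: [+1, +1], [+3, +4], [+5, +7], [+7, +10], [+9, +13], [+11, +16]. These grow by [+2, +3] each step.
step 7: [45, 48] + [+13, +19] → [58, 67]
step 8: [58, 67] + [+15, +22] → [73, 89]
step 9: [73, 89] + [+17, +25] → [90, 114]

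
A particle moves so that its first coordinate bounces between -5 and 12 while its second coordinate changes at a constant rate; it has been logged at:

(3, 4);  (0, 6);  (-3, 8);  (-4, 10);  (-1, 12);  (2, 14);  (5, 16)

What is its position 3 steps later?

(10, 22)

The first coordinate reflects between -5 and 12, moving 3 per step.
  step 7: 5 → 8
  step 8: 8 → 11
  step 9: 11 → 10
The second coordinate changes by +2 each step: at step 9 it is 22.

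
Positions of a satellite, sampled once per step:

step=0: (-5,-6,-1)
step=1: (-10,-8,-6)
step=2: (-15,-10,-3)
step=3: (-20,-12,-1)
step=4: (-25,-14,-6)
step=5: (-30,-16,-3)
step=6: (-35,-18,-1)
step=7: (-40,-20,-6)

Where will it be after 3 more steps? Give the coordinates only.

(-55,-26,-6)

First: linear, -5 per step → -55 at step 10.
Second: linear, -2 per step → -26 at step 10.
Third: cycles through -1, -6, -3 every 3 steps. Step 10 lands at position 1 of the cycle → -6.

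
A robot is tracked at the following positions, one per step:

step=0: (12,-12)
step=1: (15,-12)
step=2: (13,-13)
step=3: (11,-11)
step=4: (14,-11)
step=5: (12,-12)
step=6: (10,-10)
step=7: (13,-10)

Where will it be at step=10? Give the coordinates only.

(12,-9)

Step-to-step displacements: (+3,+0), (-2,-1), (-2,+2), (+3,+0), (-2,-1), (-2,+2), (+3,+0) — a repeating cycle of length 3.
step 8: apply (-2,-1) → (11,-11)
step 9: apply (-2,+2) → (9,-9)
step 10: apply (+3,+0) → (12,-9)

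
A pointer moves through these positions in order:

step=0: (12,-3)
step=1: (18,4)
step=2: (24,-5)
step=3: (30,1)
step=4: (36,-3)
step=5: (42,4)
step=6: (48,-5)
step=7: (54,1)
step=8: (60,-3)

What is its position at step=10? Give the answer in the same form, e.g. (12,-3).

The first coordinate changes by +6 each step, so at step 10 it is 12 + 10·(6) = 72.
The second coordinate repeats the cycle [-3, 4, -5, 1] with period 4; step 10 mod 4 = 2, giving -5.

(72,-5)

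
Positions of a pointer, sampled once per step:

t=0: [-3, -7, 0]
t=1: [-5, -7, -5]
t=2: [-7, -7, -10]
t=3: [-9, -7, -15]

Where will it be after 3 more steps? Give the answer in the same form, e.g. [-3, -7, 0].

Constant displacement of [-2, +0, -5] per step.
step 4: [-9, -7, -15] + [-2, +0, -5] → [-11, -7, -20]
step 5: [-11, -7, -20] + [-2, +0, -5] → [-13, -7, -25]
step 6: [-13, -7, -25] + [-2, +0, -5] → [-15, -7, -30]

[-15, -7, -30]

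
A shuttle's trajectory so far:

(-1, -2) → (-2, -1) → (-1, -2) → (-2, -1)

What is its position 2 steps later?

(-2, -1)

Consecutive displacements (-1, +1), (+1, -1), (-1, +1) scale by a factor of -1 each step.
step 4: (-2, -1) + (+1, -1) → (-1, -2)
step 5: (-1, -2) + (-1, +1) → (-2, -1)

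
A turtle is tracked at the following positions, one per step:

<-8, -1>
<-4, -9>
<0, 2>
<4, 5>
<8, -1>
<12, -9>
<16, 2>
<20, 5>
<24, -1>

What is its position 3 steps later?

<36, 5>

First: linear, +4 per step → 36 at step 11.
Second: cycles through -1, -9, 2, 5 every 4 steps. Step 11 lands at position 3 of the cycle → 5.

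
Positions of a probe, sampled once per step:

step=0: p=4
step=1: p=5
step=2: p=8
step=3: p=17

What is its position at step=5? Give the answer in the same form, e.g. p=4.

Consecutive displacements +1, +3, +9 scale by a factor of 3 each step.
step 4: 17 + 27 → p=44
step 5: 44 + 81 → p=125

p=125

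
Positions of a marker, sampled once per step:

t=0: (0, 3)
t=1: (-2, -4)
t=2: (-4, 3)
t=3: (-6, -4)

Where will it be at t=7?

The first coordinate changes by -2 each step, so at step 7 it is 0 + 7·(-2) = -14.
The second coordinate repeats the cycle [3, -4] with period 2; step 7 mod 2 = 1, giving -4.

(-14, -4)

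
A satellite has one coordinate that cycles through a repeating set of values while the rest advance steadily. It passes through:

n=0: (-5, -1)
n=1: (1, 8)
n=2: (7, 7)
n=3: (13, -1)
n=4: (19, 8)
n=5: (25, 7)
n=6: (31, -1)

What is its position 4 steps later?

(55, 8)

First: linear, +6 per step → 55 at step 10.
Second: cycles through -1, 8, 7 every 3 steps. Step 10 lands at position 1 of the cycle → 8.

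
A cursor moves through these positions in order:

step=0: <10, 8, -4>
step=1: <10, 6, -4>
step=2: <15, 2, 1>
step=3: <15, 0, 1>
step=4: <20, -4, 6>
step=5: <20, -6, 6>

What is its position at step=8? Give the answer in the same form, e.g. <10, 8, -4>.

Step-to-step displacements: <+0, -2, +0>, <+5, -4, +5>, <+0, -2, +0>, <+5, -4, +5>, <+0, -2, +0> — a repeating cycle of length 2.
step 6: apply <+5, -4, +5> → <25, -10, 11>
step 7: apply <+0, -2, +0> → <25, -12, 11>
step 8: apply <+5, -4, +5> → <30, -16, 16>

<30, -16, 16>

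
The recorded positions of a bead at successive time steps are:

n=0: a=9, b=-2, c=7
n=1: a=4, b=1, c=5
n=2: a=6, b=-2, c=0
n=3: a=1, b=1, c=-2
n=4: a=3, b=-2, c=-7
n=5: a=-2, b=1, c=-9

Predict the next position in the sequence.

a=0, b=-2, c=-14

Step-to-step displacements: (-5, +3, -2), (+2, -3, -5), (-5, +3, -2), (+2, -3, -5), (-5, +3, -2) — a repeating cycle of length 2.
step 6: apply (+2, -3, -5) → a=0, b=-2, c=-14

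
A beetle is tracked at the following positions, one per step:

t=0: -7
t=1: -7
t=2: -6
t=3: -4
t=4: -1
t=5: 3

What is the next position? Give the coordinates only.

First differences are +0, +1, +2, +3, +4; their common second difference is +1 (constant acceleration).
step 6: 3 + 5 → 8

8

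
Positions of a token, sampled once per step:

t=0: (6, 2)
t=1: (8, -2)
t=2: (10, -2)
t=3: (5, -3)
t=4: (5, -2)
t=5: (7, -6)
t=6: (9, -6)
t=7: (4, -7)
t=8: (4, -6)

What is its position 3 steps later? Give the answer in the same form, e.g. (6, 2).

Differencing gives (+2, -4), (+2, +0), (-5, -1), (+0, +1), (+2, -4), (+2, +0), (-5, -1), (+0, +1). This is the pattern (+2, -4), (+2, +0), (-5, -1), (+0, +1) repeated.
step 9: apply (+2, -4) → (6, -10)
step 10: apply (+2, +0) → (8, -10)
step 11: apply (-5, -1) → (3, -11)

(3, -11)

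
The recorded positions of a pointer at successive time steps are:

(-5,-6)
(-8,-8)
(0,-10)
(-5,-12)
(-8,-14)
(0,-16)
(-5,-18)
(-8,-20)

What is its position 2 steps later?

(-5,-24)

The first coordinate repeats the cycle [-5, -8, 0] with period 3; step 9 mod 3 = 0, giving -5.
The second coordinate changes by -2 each step, so at step 9 it is -6 + 9·(-2) = -24.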